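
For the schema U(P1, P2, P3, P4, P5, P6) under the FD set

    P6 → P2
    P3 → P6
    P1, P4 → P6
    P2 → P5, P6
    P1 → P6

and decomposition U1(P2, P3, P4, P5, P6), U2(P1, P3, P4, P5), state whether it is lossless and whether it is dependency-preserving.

lossless but not dependency-preserving

Lossless test: (P3, P4, P5)⁺ = {P2, P3, P4, P5, P6}, which contains all of one fragment — lossless.
Dependency preservation: the restricted closure of {P1, P4} across the fragments never reaches {P6}, so P1, P4 → P6 cannot be enforced without a join — not preserved.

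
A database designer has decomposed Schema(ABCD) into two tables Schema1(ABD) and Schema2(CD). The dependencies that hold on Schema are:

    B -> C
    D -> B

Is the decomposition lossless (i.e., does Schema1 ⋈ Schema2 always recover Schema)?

Yes

Common attributes: Schema1 ∩ Schema2 = {D}.
Closure of {D}: D → B applies, adding B; B → C applies, adding C. So (D)⁺ = {BCD}.
This closure contains every attribute of Schema2, so Schema1 ∩ Schema2 → Schema2. The join is lossless.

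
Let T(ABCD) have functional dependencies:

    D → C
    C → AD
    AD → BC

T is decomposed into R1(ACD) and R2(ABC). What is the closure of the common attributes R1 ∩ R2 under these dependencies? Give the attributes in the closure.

ABCD

R1 ∩ R2 = {AC}.
C → AD applies, adding D
AD → BC applies, adding B
Closure: {ABCD}.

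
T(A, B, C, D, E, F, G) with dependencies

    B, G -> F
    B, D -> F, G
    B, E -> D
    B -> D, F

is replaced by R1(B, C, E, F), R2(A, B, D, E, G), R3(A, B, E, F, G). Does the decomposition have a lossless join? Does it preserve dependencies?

Lossless test (chase): Rows 2 and 3 agree on B, G; apply B, G→F and equate their F entries. Rows 1 and 2 agree on B, E; apply B, E→D and equate their D entries. Rows 1 and 3 agree on B, E; apply B, E→D and equate their D entries. Rows 1 and 2 agree on B, D; apply B, D→F, G and equate their F, G entries. No row becomes fully distinguished — the join is lossy.
Dependency preservation: B, D → F, G; B → D, F are not contained in any single fragment, but the restricted closure of each left-hand side across the fragments still reaches the right-hand side; the remaining FDs each lie inside some fragment. All dependencies are preserved.

lossy but dependency-preserving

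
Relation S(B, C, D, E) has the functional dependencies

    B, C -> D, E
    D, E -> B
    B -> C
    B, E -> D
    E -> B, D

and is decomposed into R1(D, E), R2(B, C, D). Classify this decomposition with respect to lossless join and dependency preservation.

Lossless test: (D)⁺ = {D}, which is a superkey of neither fragment — lossy.
Dependency preservation: the restricted closure of {B, C} across the fragments never reaches {D, E}, so B, C → D, E cannot be enforced without a join — not preserved.

lossy and not dependency-preserving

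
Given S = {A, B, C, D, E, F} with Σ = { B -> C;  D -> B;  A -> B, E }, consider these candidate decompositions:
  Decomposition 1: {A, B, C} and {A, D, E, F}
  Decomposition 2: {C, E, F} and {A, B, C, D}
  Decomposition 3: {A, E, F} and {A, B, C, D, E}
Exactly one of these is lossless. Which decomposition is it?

Decomposition 1

Decomposition 1: common = {A}, closure = {A, B, C, E} → lossless.
Decomposition 2: common = {C}, closure = {C} → lossy.
Decomposition 3: common = {A, E}, closure = {A, B, C, E} → lossy.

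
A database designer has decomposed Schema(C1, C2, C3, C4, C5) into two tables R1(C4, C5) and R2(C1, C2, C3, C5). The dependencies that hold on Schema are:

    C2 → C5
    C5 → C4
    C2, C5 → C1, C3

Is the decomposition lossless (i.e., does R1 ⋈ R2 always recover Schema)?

Yes

Common attributes: R1 ∩ R2 = {C5}.
Closure of {C5}: C5 → C4 applies, adding C4. So (C5)⁺ = {C4, C5}.
This closure contains every attribute of R1, so R1 ∩ R2 → R1. The join is lossless.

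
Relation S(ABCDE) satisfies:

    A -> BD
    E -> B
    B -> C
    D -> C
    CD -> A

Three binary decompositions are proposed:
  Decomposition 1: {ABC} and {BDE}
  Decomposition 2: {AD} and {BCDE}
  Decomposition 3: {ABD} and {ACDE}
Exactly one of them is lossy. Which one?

Decomposition 1: common = {B}, closure = {BC} → lossy.
Decomposition 2: common = {D}, closure = {ABCD} → lossless.
Decomposition 3: common = {AD}, closure = {ABCD} → lossless.

Decomposition 1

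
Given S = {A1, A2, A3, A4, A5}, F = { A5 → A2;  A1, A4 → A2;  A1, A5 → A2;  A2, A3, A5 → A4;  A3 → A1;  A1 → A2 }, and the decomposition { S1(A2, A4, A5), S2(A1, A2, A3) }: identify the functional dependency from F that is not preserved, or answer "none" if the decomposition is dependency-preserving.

Check A2, A3, A5 → A4: no single fragment contains all of {A2, A3, A4, A5}, and the restricted closure of {A2, A3, A5} across the fragments never reaches {A4}.
A5 → A2 is preserved.
A1, A4 → A2 is preserved.
A1, A5 → A2 is preserved.
A3 → A1 is preserved.
A1 → A2 is preserved.

A2, A3, A5 → A4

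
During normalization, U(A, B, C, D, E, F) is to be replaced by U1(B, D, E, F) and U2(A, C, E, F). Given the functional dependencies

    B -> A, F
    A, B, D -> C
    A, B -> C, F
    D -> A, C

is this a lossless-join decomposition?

Common attributes: U1 ∩ U2 = {E, F}.
No dependency enlarges {E, F}, so (E, F)⁺ = {E, F}.
The closure contains neither all of U1 = {B, D, E, F} nor all of U2 = {A, C, E, F}, so the common attributes are not a superkey of either fragment. The join is lossy.

No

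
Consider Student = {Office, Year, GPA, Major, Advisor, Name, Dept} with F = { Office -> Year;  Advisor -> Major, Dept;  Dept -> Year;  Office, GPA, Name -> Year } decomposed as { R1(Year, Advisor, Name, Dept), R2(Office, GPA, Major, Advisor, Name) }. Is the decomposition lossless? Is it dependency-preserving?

lossless but not dependency-preserving

Lossless test: (Advisor, Name)⁺ = {Year, Major, Advisor, Name, Dept}, which contains all of one fragment — lossless.
Dependency preservation: the restricted closure of {Office} across the fragments never reaches {Year}, so Office → Year cannot be enforced without a join — not preserved.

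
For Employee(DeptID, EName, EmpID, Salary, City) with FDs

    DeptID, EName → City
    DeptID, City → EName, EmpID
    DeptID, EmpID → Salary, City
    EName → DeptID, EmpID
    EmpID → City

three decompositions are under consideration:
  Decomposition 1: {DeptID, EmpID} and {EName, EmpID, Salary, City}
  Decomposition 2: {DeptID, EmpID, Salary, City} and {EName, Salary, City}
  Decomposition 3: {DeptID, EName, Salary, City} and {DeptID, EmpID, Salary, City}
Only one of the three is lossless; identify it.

Decomposition 3

Decomposition 1: common = {EmpID}, closure = {EmpID, City} → lossy.
Decomposition 2: common = {Salary, City}, closure = {Salary, City} → lossy.
Decomposition 3: common = {DeptID, Salary, City}, closure = {DeptID, EName, EmpID, Salary, City} → lossless.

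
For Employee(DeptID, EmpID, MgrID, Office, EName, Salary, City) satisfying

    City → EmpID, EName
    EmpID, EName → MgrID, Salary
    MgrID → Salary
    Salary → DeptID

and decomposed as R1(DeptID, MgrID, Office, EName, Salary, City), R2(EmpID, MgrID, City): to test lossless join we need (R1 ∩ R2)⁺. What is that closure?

R1 ∩ R2 = {MgrID, City}.
City → EmpID, EName applies, adding EmpID, EName
EmpID, EName → MgrID, Salary applies, adding Salary
Salary → DeptID applies, adding DeptID
Closure: {DeptID, EmpID, MgrID, EName, Salary, City}.

DeptID, EmpID, MgrID, EName, Salary, City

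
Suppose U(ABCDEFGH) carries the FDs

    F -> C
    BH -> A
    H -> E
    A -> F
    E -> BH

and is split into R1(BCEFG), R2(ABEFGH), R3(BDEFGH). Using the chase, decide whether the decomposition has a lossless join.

Yes

Chase test. Columns are ABCDEFGH; row i has aⱼ where attribute j ∈ Ri, else bᵢⱼ.
Initial tableau (one row per fragment):
  row 1: b11 a2 a3 b14 a5 a6 a7 b18
  row 2: a1 a2 b23 b24 a5 a6 a7 a8
  row 3: b31 a2 b33 a4 a5 a6 a7 a8
Rows 1 and 2 agree on F; apply F→C and equate their C entries.
Rows 1 and 3 agree on F; apply F→C and equate their C entries.
Rows 2 and 3 agree on BH; apply BH→A and equate their A entries.
Rows 1 and 2 agree on E; apply E→BH and equate their BH entries.
Rows 1 and 2 agree on BH; apply BH→A and equate their A entries.
Row 3 is now all distinguished symbols — the join is lossless.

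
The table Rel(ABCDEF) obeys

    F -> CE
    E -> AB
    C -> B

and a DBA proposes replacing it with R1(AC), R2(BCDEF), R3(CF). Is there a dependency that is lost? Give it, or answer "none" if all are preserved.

E -> AB

Check E → AB: no single fragment contains all of {ABE}, and the restricted closure of {E} across the fragments never reaches {AB}.
F → CE is preserved.
C → B is preserved.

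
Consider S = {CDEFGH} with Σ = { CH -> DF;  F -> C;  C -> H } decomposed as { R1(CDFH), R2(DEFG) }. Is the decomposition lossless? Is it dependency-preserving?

lossless and dependency-preserving

Lossless test: (DF)⁺ = {CDFH}, which contains all of one fragment — lossless.
Dependency preservation: every FD's attributes lie within a single fragment, so each can be enforced locally — preserved.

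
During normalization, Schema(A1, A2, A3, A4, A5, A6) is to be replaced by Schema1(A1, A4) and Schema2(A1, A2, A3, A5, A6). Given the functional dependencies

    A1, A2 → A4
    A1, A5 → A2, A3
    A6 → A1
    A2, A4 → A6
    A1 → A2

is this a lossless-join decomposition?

Common attributes: Schema1 ∩ Schema2 = {A1}.
Closure of {A1}: A1 → A2 applies, adding A2; A1, A2 → A4 applies, adding A4; A2, A4 → A6 applies, adding A6. So (A1)⁺ = {A1, A2, A4, A6}.
This closure contains every attribute of Schema1, so Schema1 ∩ Schema2 → Schema1. The join is lossless.

Yes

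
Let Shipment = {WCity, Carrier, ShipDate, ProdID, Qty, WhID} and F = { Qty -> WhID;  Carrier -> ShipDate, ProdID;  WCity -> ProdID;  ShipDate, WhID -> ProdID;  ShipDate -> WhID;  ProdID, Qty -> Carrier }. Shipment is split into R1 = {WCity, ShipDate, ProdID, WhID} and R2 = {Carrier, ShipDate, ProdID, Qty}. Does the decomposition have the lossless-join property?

No

Common attributes: R1 ∩ R2 = {ShipDate, ProdID}.
Closure of {ShipDate, ProdID}: ShipDate → WhID applies, adding WhID. So (ShipDate, ProdID)⁺ = {ShipDate, ProdID, WhID}.
The closure contains neither all of R1 = {WCity, ShipDate, ProdID, WhID} nor all of R2 = {Carrier, ShipDate, ProdID, Qty}, so the common attributes are not a superkey of either fragment. The join is lossy.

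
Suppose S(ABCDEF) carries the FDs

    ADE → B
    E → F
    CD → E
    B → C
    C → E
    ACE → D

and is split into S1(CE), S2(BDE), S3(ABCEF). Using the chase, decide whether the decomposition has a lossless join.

No

Chase test. Columns are ABCDEF; row i has aⱼ where attribute j ∈ Si, else bᵢⱼ.
Initial tableau (one row per fragment):
  row 1: b11 b12 a3 b14 a5 b16
  row 2: b21 a2 b23 a4 a5 b26
  row 3: a1 a2 a3 b34 a5 a6
Rows 1 and 2 agree on E; apply E→F and equate their F entries.
Rows 1 and 3 agree on E; apply E→F and equate their F entries.
Rows 2 and 3 agree on B; apply B→C and equate their C entries.
No row becomes fully distinguished — the join is lossy.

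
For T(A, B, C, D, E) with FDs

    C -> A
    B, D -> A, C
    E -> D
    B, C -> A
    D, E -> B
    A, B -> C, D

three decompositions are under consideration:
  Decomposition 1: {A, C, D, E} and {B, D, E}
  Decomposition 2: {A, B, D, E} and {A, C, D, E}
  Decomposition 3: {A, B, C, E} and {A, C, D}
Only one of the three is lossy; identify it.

Decomposition 3

Decomposition 1: common = {D, E}, closure = {A, B, C, D, E} → lossless.
Decomposition 2: common = {A, D, E}, closure = {A, B, C, D, E} → lossless.
Decomposition 3: common = {A, C}, closure = {A, C} → lossy.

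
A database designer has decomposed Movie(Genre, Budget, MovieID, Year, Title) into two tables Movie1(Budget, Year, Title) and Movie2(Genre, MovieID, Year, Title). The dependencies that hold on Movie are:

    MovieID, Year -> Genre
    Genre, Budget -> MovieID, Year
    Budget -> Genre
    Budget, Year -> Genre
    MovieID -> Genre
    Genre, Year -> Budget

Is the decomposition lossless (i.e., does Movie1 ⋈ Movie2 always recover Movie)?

No

Common attributes: Movie1 ∩ Movie2 = {Year, Title}.
No dependency enlarges {Year, Title}, so (Year, Title)⁺ = {Year, Title}.
The closure contains neither all of Movie1 = {Budget, Year, Title} nor all of Movie2 = {Genre, MovieID, Year, Title}, so the common attributes are not a superkey of either fragment. The join is lossy.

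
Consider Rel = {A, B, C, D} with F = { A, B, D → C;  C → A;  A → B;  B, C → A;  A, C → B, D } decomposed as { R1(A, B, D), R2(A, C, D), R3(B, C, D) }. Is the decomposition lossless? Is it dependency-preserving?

lossless and dependency-preserving

Lossless test (chase): Rows 2 and 3 agree on C; apply C→A and equate their A entries. Rows 1 and 2 agree on A; apply A→B and equate their B entries. Rows 1 and 2 agree on A, B, D; apply A, B, D→C and equate their C entries. Row 1 is now all distinguished symbols — the join is lossless.
Dependency preservation: A, B, D → C; B, C → A; A, C → B, D are not contained in any single fragment, but the restricted closure of each left-hand side across the fragments still reaches the right-hand side; the remaining FDs each lie inside some fragment. All dependencies are preserved.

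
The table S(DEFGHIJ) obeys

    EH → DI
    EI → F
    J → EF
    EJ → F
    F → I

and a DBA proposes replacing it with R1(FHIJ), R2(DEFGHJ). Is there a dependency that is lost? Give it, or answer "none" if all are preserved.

EI → F

Check EI → F: no single fragment contains all of {EFI}, and the restricted closure of {EI} across the fragments never reaches {F}.
EH → DI is preserved.
J → EF is preserved.
EJ → F is preserved.
F → I is preserved.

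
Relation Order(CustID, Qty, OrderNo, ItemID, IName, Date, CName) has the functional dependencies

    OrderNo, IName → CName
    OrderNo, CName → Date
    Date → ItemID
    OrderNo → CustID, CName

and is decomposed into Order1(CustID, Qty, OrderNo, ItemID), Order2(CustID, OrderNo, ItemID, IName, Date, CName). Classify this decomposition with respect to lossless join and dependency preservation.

lossy but dependency-preserving

Lossless test: (CustID, OrderNo, ItemID)⁺ = {CustID, OrderNo, ItemID, Date, CName}, which is a superkey of neither fragment — lossy.
Dependency preservation: every FD's attributes lie within a single fragment, so each can be enforced locally — preserved.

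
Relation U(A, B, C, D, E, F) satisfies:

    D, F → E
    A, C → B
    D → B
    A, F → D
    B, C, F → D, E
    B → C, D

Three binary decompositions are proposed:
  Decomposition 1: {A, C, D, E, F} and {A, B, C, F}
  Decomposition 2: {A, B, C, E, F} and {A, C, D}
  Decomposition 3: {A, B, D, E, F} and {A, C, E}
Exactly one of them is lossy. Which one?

Decomposition 3

Decomposition 1: common = {A, C, F}, closure = {A, B, C, D, E, F} → lossless.
Decomposition 2: common = {A, C}, closure = {A, B, C, D} → lossless.
Decomposition 3: common = {A, E}, closure = {A, E} → lossy.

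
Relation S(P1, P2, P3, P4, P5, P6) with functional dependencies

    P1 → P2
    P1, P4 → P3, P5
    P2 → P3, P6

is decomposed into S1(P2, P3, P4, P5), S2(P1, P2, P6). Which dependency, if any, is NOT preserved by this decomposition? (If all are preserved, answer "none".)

Check P1, P4 → P3, P5: no single fragment contains all of {P1, P3, P4, P5}, and the restricted closure of {P1, P4} across the fragments never reaches {P3, P5}.
P1 → P2 is preserved.
P2 → P3, P6 is preserved.

P1, P4 → P3, P5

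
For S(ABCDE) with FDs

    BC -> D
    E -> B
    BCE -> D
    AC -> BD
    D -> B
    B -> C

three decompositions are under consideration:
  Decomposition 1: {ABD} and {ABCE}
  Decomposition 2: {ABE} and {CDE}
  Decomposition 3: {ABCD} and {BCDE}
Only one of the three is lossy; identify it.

Decomposition 1: common = {AB}, closure = {ABCD} → lossless.
Decomposition 2: common = {E}, closure = {BCDE} → lossless.
Decomposition 3: common = {BCD}, closure = {BCD} → lossy.

Decomposition 3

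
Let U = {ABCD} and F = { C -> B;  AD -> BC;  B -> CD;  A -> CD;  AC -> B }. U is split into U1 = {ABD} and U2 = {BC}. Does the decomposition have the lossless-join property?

Common attributes: U1 ∩ U2 = {B}.
Closure of {B}: B → CD applies, adding CD. So (B)⁺ = {BCD}.
This closure contains every attribute of U2, so U1 ∩ U2 → U2. The join is lossless.

Yes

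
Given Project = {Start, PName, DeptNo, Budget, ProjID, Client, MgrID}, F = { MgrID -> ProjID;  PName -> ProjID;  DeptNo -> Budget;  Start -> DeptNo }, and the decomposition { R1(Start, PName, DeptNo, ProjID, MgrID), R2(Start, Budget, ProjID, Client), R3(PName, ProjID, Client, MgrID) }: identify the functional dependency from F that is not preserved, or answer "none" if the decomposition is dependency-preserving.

Check DeptNo → Budget: no single fragment contains all of {DeptNo, Budget}, and the restricted closure of {DeptNo} across the fragments never reaches {Budget}.
MgrID → ProjID is preserved.
PName → ProjID is preserved.
Start → DeptNo is preserved.

DeptNo -> Budget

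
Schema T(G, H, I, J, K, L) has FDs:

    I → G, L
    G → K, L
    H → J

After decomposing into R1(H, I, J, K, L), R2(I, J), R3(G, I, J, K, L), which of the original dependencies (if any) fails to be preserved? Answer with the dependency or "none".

I → G, L lies within R3.
G → K, L lies within R3.
H → J lies within R1.
Every dependency is enforceable on the fragments, so the decomposition is dependency-preserving.

none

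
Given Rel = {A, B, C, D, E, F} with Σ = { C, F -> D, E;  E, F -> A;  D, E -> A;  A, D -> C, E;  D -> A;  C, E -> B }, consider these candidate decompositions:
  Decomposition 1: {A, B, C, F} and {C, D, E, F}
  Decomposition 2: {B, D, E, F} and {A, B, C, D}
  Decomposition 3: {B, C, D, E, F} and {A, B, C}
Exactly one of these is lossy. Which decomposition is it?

Decomposition 3

Decomposition 1: common = {C, F}, closure = {A, B, C, D, E, F} → lossless.
Decomposition 2: common = {B, D}, closure = {A, B, C, D, E} → lossless.
Decomposition 3: common = {B, C}, closure = {B, C} → lossy.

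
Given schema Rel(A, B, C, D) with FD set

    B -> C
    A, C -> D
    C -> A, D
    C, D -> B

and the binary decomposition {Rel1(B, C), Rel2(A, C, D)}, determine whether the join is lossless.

Yes

Common attributes: Rel1 ∩ Rel2 = {C}.
Closure of {C}: C → A, D applies, adding A, D; C, D → B applies, adding B. So (C)⁺ = {A, B, C, D}.
This closure contains every attribute of Rel1, so Rel1 ∩ Rel2 → Rel1. The join is lossless.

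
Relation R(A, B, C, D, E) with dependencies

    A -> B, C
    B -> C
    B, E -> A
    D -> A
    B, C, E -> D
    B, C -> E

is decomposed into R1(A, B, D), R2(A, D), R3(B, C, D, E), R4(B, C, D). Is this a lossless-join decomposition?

Chase test. Columns are A, B, C, D, E; row i has aⱼ where attribute j ∈ Ri, else bᵢⱼ.
Initial tableau (one row per fragment):
  row 1: a1 a2 b13 a4 b15
  row 2: a1 b22 b23 a4 b25
  row 3: b31 a2 a3 a4 a5
  row 4: b41 a2 a3 a4 b45
Rows 1 and 2 agree on A; apply A→B, C and equate their B, C entries.
Rows 1 and 3 agree on B; apply B→C and equate their C entries.
Rows 1 and 3 agree on D; apply D→A and equate their A entries.
Rows 1 and 4 agree on D; apply D→A and equate their A entries.
Rows 1 and 2 agree on B, C; apply B, C→E and equate their E entries.
Rows 1 and 3 agree on B, C; apply B, C→E and equate their E entries.
Rows 1 and 4 agree on B, C; apply B, C→E and equate their E entries.
Row 1 is now all distinguished symbols — the join is lossless.

Yes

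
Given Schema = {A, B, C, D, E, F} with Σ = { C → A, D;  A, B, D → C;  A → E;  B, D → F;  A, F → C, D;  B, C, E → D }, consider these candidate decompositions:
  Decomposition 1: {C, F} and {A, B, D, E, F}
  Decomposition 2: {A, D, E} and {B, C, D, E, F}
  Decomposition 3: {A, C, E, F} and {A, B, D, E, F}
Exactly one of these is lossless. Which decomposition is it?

Decomposition 3

Decomposition 1: common = {F}, closure = {F} → lossy.
Decomposition 2: common = {D, E}, closure = {D, E} → lossy.
Decomposition 3: common = {A, E, F}, closure = {A, C, D, E, F} → lossless.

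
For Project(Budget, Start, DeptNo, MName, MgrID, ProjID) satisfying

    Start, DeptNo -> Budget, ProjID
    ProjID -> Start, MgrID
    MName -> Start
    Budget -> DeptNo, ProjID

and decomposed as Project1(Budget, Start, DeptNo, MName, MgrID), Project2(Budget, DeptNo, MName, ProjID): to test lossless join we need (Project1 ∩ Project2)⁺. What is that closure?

Project1 ∩ Project2 = {Budget, DeptNo, MName}.
MName → Start applies, adding Start
Budget → DeptNo, ProjID applies, adding ProjID
ProjID → Start, MgrID applies, adding MgrID
Closure: {Budget, Start, DeptNo, MName, MgrID, ProjID}.

Budget, Start, DeptNo, MName, MgrID, ProjID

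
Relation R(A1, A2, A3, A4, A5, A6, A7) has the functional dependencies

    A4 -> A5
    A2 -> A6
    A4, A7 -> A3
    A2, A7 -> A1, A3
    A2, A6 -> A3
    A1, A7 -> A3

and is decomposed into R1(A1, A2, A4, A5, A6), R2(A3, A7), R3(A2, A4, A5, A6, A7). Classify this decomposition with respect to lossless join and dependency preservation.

lossy and not dependency-preserving

Lossless test (chase): Rows 1 and 3 agree on A2, A6; apply A2, A6→A3 and equate their A3 entries. No row becomes fully distinguished — the join is lossy.
Dependency preservation: the restricted closure of {A4, A7} across the fragments never reaches {A3}, so A4, A7 → A3 cannot be enforced without a join — not preserved.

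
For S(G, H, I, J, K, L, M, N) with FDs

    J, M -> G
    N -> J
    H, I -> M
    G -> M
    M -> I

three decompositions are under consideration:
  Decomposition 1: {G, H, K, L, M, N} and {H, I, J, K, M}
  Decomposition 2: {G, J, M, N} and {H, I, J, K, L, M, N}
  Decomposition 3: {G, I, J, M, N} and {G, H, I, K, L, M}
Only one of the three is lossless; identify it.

Decomposition 2

Decomposition 1: common = {H, K, M}, closure = {H, I, K, M} → lossy.
Decomposition 2: common = {J, M, N}, closure = {G, I, J, M, N} → lossless.
Decomposition 3: common = {G, I, M}, closure = {G, I, M} → lossy.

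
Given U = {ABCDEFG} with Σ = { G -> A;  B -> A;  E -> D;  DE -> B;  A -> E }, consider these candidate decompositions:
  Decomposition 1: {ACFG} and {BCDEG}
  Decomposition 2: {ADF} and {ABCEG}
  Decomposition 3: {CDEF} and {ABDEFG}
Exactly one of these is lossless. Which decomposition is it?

Decomposition 1

Decomposition 1: common = {CG}, closure = {ABCDEG} → lossless.
Decomposition 2: common = {A}, closure = {ABDE} → lossy.
Decomposition 3: common = {DEF}, closure = {ABDEF} → lossy.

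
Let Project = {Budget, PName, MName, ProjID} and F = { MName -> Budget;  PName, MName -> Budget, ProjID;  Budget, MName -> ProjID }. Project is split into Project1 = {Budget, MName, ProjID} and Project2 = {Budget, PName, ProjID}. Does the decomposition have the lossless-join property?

Common attributes: Project1 ∩ Project2 = {Budget, ProjID}.
No dependency enlarges {Budget, ProjID}, so (Budget, ProjID)⁺ = {Budget, ProjID}.
The closure contains neither all of Project1 = {Budget, MName, ProjID} nor all of Project2 = {Budget, PName, ProjID}, so the common attributes are not a superkey of either fragment. The join is lossy.

No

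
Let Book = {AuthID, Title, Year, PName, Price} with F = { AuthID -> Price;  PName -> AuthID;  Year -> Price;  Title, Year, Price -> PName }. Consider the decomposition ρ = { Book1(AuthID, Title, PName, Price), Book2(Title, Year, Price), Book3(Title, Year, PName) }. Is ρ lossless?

Chase test. Columns are AuthID, Title, Year, PName, Price; row i has aⱼ where attribute j ∈ Booki, else bᵢⱼ.
Initial tableau (one row per fragment):
  row 1: a1 a2 b13 a4 a5
  row 2: b21 a2 a3 b24 a5
  row 3: b31 a2 a3 a4 b35
Rows 1 and 3 agree on PName; apply PName→AuthID and equate their AuthID entries.
Rows 2 and 3 agree on Year; apply Year→Price and equate their Price entries.
Rows 2 and 3 agree on Title, Year, Price; apply Title, Year, Price→PName and equate their PName entries.
Rows 1 and 2 agree on PName; apply PName→AuthID and equate their AuthID entries.
Row 2 is now all distinguished symbols — the join is lossless.

Yes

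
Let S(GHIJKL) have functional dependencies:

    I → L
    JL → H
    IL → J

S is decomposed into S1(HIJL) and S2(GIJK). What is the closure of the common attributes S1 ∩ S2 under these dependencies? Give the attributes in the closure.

S1 ∩ S2 = {IJ}.
I → L applies, adding L
JL → H applies, adding H
Closure: {HIJL}.

HIJL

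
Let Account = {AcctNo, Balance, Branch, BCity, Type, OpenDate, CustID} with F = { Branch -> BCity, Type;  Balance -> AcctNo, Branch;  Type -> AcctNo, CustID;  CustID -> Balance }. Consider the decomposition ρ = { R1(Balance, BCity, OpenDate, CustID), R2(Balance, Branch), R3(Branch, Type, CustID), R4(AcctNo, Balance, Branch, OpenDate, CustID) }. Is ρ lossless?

Chase test. Columns are AcctNo, Balance, Branch, BCity, Type, OpenDate, CustID; row i has aⱼ where attribute j ∈ Ri, else bᵢⱼ.
Initial tableau (one row per fragment):
  row 1: b11 a2 b13 a4 b15 a6 a7
  row 2: b21 a2 a3 b24 b25 b26 b27
  row 3: b31 b32 a3 b34 a5 b36 a7
  row 4: a1 a2 a3 b44 b45 a6 a7
Rows 2 and 3 agree on Branch; apply Branch→BCity, Type and equate their BCity, Type entries.
Rows 2 and 4 agree on Branch; apply Branch→BCity, Type and equate their BCity, Type entries.
Rows 1 and 2 agree on Balance; apply Balance→AcctNo, Branch and equate their AcctNo, Branch entries.
Rows 1 and 4 agree on Balance; apply Balance→AcctNo, Branch and equate their AcctNo, Branch entries.
Rows 2 and 3 agree on Type; apply Type→AcctNo, CustID and equate their AcctNo, CustID entries.
Rows 1 and 3 agree on CustID; apply CustID→Balance and equate their Balance entries.
Rows 1 and 2 agree on Branch; apply Branch→BCity, Type and equate their BCity, Type entries.
Row 1 is now all distinguished symbols — the join is lossless.

Yes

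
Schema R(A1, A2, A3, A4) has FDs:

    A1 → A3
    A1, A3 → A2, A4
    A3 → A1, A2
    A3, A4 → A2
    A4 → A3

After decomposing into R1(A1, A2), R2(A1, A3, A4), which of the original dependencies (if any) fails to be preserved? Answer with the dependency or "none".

A1 → A3 lies within R2.
A1, A3 → A2, A4: restricted closure across fragments reaches A2, A4.
A3 → A1, A2: restricted closure across fragments reaches A1, A2.
A3, A4 → A2: restricted closure across fragments reaches A2.
A4 → A3 lies within R2.
Every dependency is enforceable on the fragments, so the decomposition is dependency-preserving.

none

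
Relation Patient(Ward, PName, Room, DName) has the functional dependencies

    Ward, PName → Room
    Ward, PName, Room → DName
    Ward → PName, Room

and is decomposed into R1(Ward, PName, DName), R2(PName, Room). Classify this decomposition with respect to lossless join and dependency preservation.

lossy and not dependency-preserving

Lossless test: (PName)⁺ = {PName}, which is a superkey of neither fragment — lossy.
Dependency preservation: the restricted closure of {Ward, PName} across the fragments never reaches {Room}, so Ward, PName → Room cannot be enforced without a join — not preserved.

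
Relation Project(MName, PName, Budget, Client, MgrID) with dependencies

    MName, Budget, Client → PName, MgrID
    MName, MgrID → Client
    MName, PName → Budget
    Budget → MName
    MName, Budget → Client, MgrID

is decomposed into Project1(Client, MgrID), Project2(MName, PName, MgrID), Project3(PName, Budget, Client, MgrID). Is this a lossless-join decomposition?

Chase test. Columns are MName, PName, Budget, Client, MgrID; row i has aⱼ where attribute j ∈ Projecti, else bᵢⱼ.
Initial tableau (one row per fragment):
  row 1: b11 b12 b13 a4 a5
  row 2: a1 a2 b23 b24 a5
  row 3: b31 a2 a3 a4 a5
No row becomes fully distinguished — the join is lossy.

No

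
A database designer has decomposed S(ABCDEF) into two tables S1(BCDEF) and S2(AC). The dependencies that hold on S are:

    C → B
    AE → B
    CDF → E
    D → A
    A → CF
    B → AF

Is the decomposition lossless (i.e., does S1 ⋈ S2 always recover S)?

Yes

Common attributes: S1 ∩ S2 = {C}.
Closure of {C}: C → B applies, adding B; B → AF applies, adding AF. So (C)⁺ = {ABCF}.
This closure contains every attribute of S2, so S1 ∩ S2 → S2. The join is lossless.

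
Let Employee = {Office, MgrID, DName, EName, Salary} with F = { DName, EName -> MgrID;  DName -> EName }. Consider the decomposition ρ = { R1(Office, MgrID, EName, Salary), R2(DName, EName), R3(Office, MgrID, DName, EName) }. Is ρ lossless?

Chase test. Columns are Office, MgrID, DName, EName, Salary; row i has aⱼ where attribute j ∈ Ri, else bᵢⱼ.
Initial tableau (one row per fragment):
  row 1: a1 a2 b13 a4 a5
  row 2: b21 b22 a3 a4 b25
  row 3: a1 a2 a3 a4 b35
Rows 2 and 3 agree on DName, EName; apply DName, EName→MgrID and equate their MgrID entries.
No row becomes fully distinguished — the join is lossy.

No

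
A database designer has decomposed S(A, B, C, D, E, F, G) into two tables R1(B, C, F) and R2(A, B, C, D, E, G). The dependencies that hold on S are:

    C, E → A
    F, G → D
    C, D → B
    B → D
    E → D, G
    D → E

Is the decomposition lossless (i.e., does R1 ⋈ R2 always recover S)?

Yes

Common attributes: R1 ∩ R2 = {B, C}.
Closure of {B, C}: B → D applies, adding D; D → E applies, adding E; C, E → A applies, adding A; E → D, G applies, adding G. So (B, C)⁺ = {A, B, C, D, E, G}.
This closure contains every attribute of R2, so R1 ∩ R2 → R2. The join is lossless.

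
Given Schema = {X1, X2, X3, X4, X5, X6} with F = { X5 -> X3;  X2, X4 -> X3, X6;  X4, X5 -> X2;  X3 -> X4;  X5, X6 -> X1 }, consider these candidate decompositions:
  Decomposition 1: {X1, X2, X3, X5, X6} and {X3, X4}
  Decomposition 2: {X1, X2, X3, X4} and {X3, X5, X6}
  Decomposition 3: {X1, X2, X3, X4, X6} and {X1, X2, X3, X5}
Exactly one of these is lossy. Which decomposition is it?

Decomposition 1: common = {X3}, closure = {X3, X4} → lossless.
Decomposition 2: common = {X3}, closure = {X3, X4} → lossy.
Decomposition 3: common = {X1, X2, X3}, closure = {X1, X2, X3, X4, X6} → lossless.

Decomposition 2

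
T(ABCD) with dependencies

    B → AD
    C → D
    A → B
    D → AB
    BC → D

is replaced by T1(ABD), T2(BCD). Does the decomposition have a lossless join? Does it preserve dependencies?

lossless and dependency-preserving

Lossless test: (BD)⁺ = {ABD}, which contains all of one fragment — lossless.
Dependency preservation: every FD's attributes lie within a single fragment, so each can be enforced locally — preserved.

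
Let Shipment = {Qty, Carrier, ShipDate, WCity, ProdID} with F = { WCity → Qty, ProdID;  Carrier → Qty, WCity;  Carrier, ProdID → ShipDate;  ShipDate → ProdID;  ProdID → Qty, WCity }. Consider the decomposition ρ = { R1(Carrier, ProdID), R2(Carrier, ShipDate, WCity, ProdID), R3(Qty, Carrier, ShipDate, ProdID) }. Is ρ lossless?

Chase test. Columns are Qty, Carrier, ShipDate, WCity, ProdID; row i has aⱼ where attribute j ∈ Ri, else bᵢⱼ.
Initial tableau (one row per fragment):
  row 1: b11 a2 b13 b14 a5
  row 2: b21 a2 a3 a4 a5
  row 3: a1 a2 a3 b34 a5
Rows 1 and 2 agree on Carrier; apply Carrier→Qty, WCity and equate their Qty, WCity entries.
Rows 1 and 3 agree on Carrier; apply Carrier→Qty, WCity and equate their Qty, WCity entries.
Rows 1 and 2 agree on Carrier, ProdID; apply Carrier, ProdID→ShipDate and equate their ShipDate entries.
Row 1 is now all distinguished symbols — the join is lossless.

Yes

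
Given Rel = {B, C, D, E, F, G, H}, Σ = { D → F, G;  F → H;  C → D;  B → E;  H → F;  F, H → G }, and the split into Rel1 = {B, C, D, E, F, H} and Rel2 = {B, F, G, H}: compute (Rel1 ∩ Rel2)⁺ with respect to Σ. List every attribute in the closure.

Rel1 ∩ Rel2 = {B, F, H}.
B → E applies, adding E
F, H → G applies, adding G
Closure: {B, E, F, G, H}.

B, E, F, G, H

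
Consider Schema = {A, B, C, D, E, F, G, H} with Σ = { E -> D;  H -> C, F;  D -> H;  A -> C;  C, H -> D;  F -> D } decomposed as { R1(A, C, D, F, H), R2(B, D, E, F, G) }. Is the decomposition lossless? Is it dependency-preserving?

lossy but dependency-preserving

Lossless test: (D, F)⁺ = {C, D, F, H}, which is a superkey of neither fragment — lossy.
Dependency preservation: every FD's attributes lie within a single fragment, so each can be enforced locally — preserved.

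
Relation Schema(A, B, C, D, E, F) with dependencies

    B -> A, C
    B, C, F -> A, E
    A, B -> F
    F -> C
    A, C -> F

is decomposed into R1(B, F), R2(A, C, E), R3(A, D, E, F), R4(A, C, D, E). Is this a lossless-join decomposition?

No

Chase test. Columns are A, B, C, D, E, F; row i has aⱼ where attribute j ∈ Ri, else bᵢⱼ.
Initial tableau (one row per fragment):
  row 1: b11 a2 b13 b14 b15 a6
  row 2: a1 b22 a3 b24 a5 b26
  row 3: a1 b32 b33 a4 a5 a6
  row 4: a1 b42 a3 a4 a5 b46
Rows 1 and 3 agree on F; apply F→C and equate their C entries.
Rows 2 and 4 agree on A, C; apply A, C→F and equate their F entries.
No row becomes fully distinguished — the join is lossy.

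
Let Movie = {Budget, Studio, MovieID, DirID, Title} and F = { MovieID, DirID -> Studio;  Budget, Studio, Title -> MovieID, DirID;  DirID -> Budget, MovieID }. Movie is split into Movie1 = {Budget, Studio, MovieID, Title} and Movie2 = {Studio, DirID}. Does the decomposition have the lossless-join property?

No

Common attributes: Movie1 ∩ Movie2 = {Studio}.
No dependency enlarges {Studio}, so (Studio)⁺ = {Studio}.
The closure contains neither all of Movie1 = {Budget, Studio, MovieID, Title} nor all of Movie2 = {Studio, DirID}, so the common attributes are not a superkey of either fragment. The join is lossy.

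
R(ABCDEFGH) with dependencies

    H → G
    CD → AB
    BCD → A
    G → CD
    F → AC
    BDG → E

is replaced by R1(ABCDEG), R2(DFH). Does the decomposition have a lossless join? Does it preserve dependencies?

Lossless test: (D)⁺ = {D}, which is a superkey of neither fragment — lossy.
Dependency preservation: the restricted closure of {H} across the fragments never reaches {G}, so H → G cannot be enforced without a join — not preserved.

lossy and not dependency-preserving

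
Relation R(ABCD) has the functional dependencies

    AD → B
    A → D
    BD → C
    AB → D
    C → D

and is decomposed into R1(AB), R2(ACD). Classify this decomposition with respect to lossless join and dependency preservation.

lossless but not dependency-preserving

Lossless test: (A)⁺ = {ABCD}, which contains all of one fragment — lossless.
Dependency preservation: the restricted closure of {BD} across the fragments never reaches {C}, so BD → C cannot be enforced without a join — not preserved.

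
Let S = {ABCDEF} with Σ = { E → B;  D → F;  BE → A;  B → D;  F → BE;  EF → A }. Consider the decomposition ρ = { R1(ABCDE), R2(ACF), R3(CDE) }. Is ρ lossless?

Chase test. Columns are ABCDEF; row i has aⱼ where attribute j ∈ Ri, else bᵢⱼ.
Initial tableau (one row per fragment):
  row 1: a1 a2 a3 a4 a5 b16
  row 2: a1 b22 a3 b24 b25 a6
  row 3: b31 b32 a3 a4 a5 b36
Rows 1 and 3 agree on E; apply E→B and equate their B entries.
Rows 1 and 3 agree on D; apply D→F and equate their F entries.
Rows 1 and 3 agree on BE; apply BE→A and equate their A entries.
No row becomes fully distinguished — the join is lossy.

No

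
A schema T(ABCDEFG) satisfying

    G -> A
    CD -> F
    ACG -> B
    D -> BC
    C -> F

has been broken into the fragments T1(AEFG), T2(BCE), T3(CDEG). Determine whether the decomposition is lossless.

Chase test. Columns are ABCDEFG; row i has aⱼ where attribute j ∈ Ti, else bᵢⱼ.
Initial tableau (one row per fragment):
  row 1: a1 b12 b13 b14 a5 a6 a7
  row 2: b21 a2 a3 b24 a5 b26 b27
  row 3: b31 b32 a3 a4 a5 b36 a7
Rows 1 and 3 agree on G; apply G→A and equate their A entries.
Rows 2 and 3 agree on C; apply C→F and equate their F entries.
No row becomes fully distinguished — the join is lossy.

No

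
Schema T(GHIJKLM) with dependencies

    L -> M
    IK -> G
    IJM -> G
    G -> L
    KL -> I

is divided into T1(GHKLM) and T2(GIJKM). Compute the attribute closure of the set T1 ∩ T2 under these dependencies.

GIKLM

T1 ∩ T2 = {GKM}.
G → L applies, adding L
KL → I applies, adding I
Closure: {GIKLM}.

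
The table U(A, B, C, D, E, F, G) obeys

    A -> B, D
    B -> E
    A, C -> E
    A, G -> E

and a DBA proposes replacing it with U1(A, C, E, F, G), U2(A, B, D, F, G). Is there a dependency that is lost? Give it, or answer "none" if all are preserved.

B -> E

Check B → E: no single fragment contains all of {B, E}, and the restricted closure of {B} across the fragments never reaches {E}.
A → B, D is preserved.
A, C → E is preserved.
A, G → E is preserved.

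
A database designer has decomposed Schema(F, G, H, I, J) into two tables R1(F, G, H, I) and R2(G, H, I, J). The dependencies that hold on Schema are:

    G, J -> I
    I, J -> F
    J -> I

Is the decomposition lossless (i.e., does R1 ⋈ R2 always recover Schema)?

Common attributes: R1 ∩ R2 = {G, H, I}.
No dependency enlarges {G, H, I}, so (G, H, I)⁺ = {G, H, I}.
The closure contains neither all of R1 = {F, G, H, I} nor all of R2 = {G, H, I, J}, so the common attributes are not a superkey of either fragment. The join is lossy.

No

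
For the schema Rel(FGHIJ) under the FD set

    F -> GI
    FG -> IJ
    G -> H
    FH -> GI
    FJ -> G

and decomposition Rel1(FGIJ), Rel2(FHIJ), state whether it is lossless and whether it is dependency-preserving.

Lossless test: (FIJ)⁺ = {FGHIJ}, which contains all of one fragment — lossless.
Dependency preservation: the restricted closure of {G} across the fragments never reaches {H}, so G → H cannot be enforced without a join — not preserved.

lossless but not dependency-preserving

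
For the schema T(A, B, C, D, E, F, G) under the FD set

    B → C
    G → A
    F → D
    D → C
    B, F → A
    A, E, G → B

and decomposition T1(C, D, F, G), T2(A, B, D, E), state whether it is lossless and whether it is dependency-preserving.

lossy and not dependency-preserving

Lossless test: (D)⁺ = {C, D}, which is a superkey of neither fragment — lossy.
Dependency preservation: the restricted closure of {B} across the fragments never reaches {C}, so B → C cannot be enforced without a join — not preserved.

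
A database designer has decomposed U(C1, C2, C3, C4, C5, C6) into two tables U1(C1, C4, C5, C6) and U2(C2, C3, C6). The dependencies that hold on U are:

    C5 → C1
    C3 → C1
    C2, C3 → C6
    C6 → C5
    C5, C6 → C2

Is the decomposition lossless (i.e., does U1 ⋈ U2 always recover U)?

No

Common attributes: U1 ∩ U2 = {C6}.
Closure of {C6}: C6 → C5 applies, adding C5; C5, C6 → C2 applies, adding C2; C5 → C1 applies, adding C1. So (C6)⁺ = {C1, C2, C5, C6}.
The closure contains neither all of U1 = {C1, C4, C5, C6} nor all of U2 = {C2, C3, C6}, so the common attributes are not a superkey of either fragment. The join is lossy.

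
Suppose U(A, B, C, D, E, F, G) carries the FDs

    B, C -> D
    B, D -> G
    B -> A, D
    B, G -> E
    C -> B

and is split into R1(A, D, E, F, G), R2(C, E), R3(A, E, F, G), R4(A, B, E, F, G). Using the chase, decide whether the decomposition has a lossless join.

No

Chase test. Columns are A, B, C, D, E, F, G; row i has aⱼ where attribute j ∈ Ri, else bᵢⱼ.
Initial tableau (one row per fragment):
  row 1: a1 b12 b13 a4 a5 a6 a7
  row 2: b21 b22 a3 b24 a5 b26 b27
  row 3: a1 b32 b33 b34 a5 a6 a7
  row 4: a1 a2 b43 b44 a5 a6 a7
No row becomes fully distinguished — the join is lossy.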